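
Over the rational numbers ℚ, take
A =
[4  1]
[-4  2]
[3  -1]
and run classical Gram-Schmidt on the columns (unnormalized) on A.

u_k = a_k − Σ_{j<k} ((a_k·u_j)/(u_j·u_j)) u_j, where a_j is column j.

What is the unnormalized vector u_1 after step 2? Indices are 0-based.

Step 1: u_0 = a_0 = (4, -4, 3).
Step 2: u_1 = a_1 − (-7/41)·u_0 = (69/41, 54/41, -20/41).

u_1 = (69/41, 54/41, -20/41)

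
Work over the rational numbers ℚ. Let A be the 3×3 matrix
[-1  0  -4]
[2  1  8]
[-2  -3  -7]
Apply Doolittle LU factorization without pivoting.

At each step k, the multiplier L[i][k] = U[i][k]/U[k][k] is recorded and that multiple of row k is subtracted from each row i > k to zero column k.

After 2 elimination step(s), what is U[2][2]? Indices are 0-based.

Step 1: pivot at (0,0) is -1.
  row1 ← row1 − (-2)·row0  ⇒  L[1][0]=-2, U row1=(0, 1, 0)
  row2 ← row2 − (2)·row0  ⇒  L[2][0]=2, U row2=(0, -3, 1)
Step 2: pivot at (1,1) is 1.
  row2 ← row2 − (-3)·row1  ⇒  L[2][1]=-3, U row2=(0, 0, 1)

U[2][2] = 1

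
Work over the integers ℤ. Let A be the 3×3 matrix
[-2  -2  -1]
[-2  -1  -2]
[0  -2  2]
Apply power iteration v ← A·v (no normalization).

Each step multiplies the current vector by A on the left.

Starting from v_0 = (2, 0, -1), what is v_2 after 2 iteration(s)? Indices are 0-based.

v_0 = (2, 0, -1).
v_1 = A·v_0 = (-3, -2, -2).
v_2 = A·v_1 = (12, 12, 0).

v_2 = (12, 12, 0)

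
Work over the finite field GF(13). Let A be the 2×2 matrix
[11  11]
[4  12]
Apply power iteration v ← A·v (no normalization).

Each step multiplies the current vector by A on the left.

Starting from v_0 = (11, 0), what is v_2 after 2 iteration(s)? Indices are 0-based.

v_0 = (11, 0).
v_1 = A·v_0 = (4, 5).
v_2 = A·v_1 = (8, 11).

v_2 = (8, 11)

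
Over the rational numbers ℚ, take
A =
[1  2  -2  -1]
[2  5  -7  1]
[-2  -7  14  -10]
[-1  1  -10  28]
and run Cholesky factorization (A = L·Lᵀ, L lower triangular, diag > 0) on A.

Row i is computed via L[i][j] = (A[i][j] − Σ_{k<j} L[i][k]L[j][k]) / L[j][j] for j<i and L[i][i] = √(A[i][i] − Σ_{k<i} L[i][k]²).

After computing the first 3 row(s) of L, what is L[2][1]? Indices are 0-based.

Step 1: L[0][0] = √(1) = 1.
  L[1][0] = (2) / L[0][0] = 2.
Step 2: L[1][1] = √(1) = 1.
  L[2][0] = (-2) / L[0][0] = -2.
  L[2][1] = (-3) / L[1][1] = -3.
Step 3: L[2][2] = √(1) = 1.

L[2][1] = -3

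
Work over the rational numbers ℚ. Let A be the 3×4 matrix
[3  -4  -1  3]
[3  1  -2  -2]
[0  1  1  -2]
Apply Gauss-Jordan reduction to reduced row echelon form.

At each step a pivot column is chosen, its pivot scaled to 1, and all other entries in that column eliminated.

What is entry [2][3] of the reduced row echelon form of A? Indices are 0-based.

M[2][3] = -5/6

[1] R0 /= 3  ⇒  (1, -4/3, -1/3, 1)
     R1 -= 3·R0  ⇒  (0, 5, -1, -5)
[2] R1 /= 5  ⇒  (0, 1, -1/5, -1)
     R0 -= -4/3·R1  ⇒  (1, 0, -3/5, -1/3)
     R2 -= 1·R1  ⇒  (0, 0, 6/5, -1)
[3] R2 /= 6/5  ⇒  (0, 0, 1, -5/6)
     R0 -= -3/5·R2  ⇒  (1, 0, 0, -5/6)
     R1 -= -1/5·R2  ⇒  (0, 1, 0, -7/6)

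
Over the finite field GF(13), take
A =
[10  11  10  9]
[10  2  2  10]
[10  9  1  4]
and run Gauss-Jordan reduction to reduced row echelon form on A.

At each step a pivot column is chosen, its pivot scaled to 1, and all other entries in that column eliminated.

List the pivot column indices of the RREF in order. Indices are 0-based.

pivot(0,0)=10: scale R0 → (1, 5, 1, 10)
  clear (1,0): R1 −= (10)R0 → (0, 4, 5, 1)
  clear (2,0): R2 −= (10)R0 → (0, 11, 4, 8)
pivot(1,1)=4: scale R1 → (0, 1, 11, 10)
  clear (0,1): R0 −= (5)R1 → (1, 0, 11, 12)
  clear (2,1): R2 −= (11)R1 → (0, 0, 0, 2)
col 2: no nonzero at/below row 2; advance.
pivot(2,3)=2: scale R2 → (0, 0, 0, 1)
  clear (0,3): R0 −= (12)R2 → (1, 0, 11, 0)
  clear (1,3): R1 −= (10)R2 → (0, 1, 11, 0)

pivot columns: 0, 1, 3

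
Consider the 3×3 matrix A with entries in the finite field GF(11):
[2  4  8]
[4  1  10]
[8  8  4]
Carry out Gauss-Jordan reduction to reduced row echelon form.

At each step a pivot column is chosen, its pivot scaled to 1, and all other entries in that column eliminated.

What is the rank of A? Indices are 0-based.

[1] R0 /= 2  ⇒  (1, 2, 4)
     R1 -= 4·R0  ⇒  (0, 4, 5)
     R2 -= 8·R0  ⇒  (0, 3, 5)
[2] R1 /= 4  ⇒  (0, 1, 4)
     R0 -= 2·R1  ⇒  (1, 0, 7)
     R2 -= 3·R1  ⇒  (0, 0, 4)
[3] R2 /= 4  ⇒  (0, 0, 1)
     R0 -= 7·R2  ⇒  (1, 0, 0)
     R1 -= 4·R2  ⇒  (0, 1, 0)

rank = 3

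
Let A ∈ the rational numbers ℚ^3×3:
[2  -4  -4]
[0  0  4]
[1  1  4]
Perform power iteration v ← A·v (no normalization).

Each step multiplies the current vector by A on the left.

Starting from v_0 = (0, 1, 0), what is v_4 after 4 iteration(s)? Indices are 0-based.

v_0 = (0, 1, 0).
v_1 = A·v_0 = (-4, 0, 1).
v_2 = A·v_1 = (-12, 4, 0).
v_3 = A·v_2 = (-40, 0, -8).
v_4 = A·v_3 = (-48, -32, -72).

v_4 = (-48, -32, -72)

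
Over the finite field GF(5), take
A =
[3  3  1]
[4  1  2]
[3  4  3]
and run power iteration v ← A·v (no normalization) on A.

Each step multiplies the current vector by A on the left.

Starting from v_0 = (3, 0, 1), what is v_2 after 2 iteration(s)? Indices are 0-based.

v_0 = (3, 0, 1).
v_1 = A·v_0 = (0, 4, 2).
v_2 = A·v_1 = (4, 3, 2).

v_2 = (4, 3, 2)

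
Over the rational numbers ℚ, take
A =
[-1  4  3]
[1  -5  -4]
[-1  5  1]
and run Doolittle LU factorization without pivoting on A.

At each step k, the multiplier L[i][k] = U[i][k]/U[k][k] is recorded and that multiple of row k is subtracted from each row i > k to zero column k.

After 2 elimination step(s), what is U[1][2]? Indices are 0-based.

U[1][2] = -1

k=0: U[0][0]=-1
  eliminate (1,0): mult=-1, new row 1: (0, -1, -1); set L[1][0]=-1
  eliminate (2,0): mult=1, new row 2: (0, 1, -2); set L[2][0]=1
k=1: U[1][1]=-1
  eliminate (2,1): mult=-1, new row 2: (0, 0, -3); set L[2][1]=-1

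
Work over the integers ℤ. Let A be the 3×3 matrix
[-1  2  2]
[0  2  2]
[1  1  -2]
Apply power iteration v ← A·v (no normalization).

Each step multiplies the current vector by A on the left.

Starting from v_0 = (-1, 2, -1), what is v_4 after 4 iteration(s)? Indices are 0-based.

v_0 = (-1, 2, -1).
v_1 = A·v_0 = (3, 2, 3).
v_2 = A·v_1 = (7, 10, -1).
v_3 = A·v_2 = (11, 18, 19).
v_4 = A·v_3 = (63, 74, -9).

v_4 = (63, 74, -9)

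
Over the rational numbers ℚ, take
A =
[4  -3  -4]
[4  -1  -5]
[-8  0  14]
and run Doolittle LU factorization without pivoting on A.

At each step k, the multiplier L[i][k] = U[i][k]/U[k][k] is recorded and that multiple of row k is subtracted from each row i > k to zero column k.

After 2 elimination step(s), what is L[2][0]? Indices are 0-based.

[col 0] pivot 4
  R1 -= 1*R0 → (0, 2, -1)  (L[1][0] := 1)
  R2 -= -2*R0 → (0, -6, 6)  (L[2][0] := -2)
[col 1] pivot 2
  R2 -= -3*R1 → (0, 0, 3)  (L[2][1] := -3)

L[2][0] = -2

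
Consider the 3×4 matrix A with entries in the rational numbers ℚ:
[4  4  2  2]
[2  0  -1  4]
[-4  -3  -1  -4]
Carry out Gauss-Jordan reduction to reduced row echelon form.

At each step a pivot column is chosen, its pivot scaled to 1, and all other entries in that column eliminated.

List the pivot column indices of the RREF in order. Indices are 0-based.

step 1: normalize row 0 (÷4) = (1, 1, 1/2, 1/2)
  row 1: subtract 2×row0 = (0, -2, -2, 3)
  row 2: subtract -4×row0 = (0, 1, 1, -2)
step 2: normalize row 1 (÷-2) = (0, 1, 1, -3/2)
  row 0: subtract 1×row1 = (1, 0, -1/2, 2)
  row 2: subtract 1×row1 = (0, 0, 0, -1/2)
skip col 2 (zero from row 2)
step 3: normalize row 2 (÷-1/2) = (0, 0, 0, 1)
  row 0: subtract 2×row2 = (1, 0, -1/2, 0)
  row 1: subtract -3/2×row2 = (0, 1, 1, 0)

pivot columns: 0, 1, 3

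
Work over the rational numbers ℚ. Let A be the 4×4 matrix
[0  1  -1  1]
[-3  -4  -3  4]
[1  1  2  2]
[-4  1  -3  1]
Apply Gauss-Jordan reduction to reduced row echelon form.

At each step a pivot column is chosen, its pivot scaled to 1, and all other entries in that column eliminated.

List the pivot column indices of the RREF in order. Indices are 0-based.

pivot(0,0): swap R0↔R1
pivot(0,0)=-3: scale R0 → (1, 4/3, 1, -4/3)
  clear (2,0): R2 −= (1)R0 → (0, -1/3, 1, 10/3)
  clear (3,0): R3 −= (-4)R0 → (0, 19/3, 1, -13/3)
pivot(1,1)=1: scale R1 → (0, 1, -1, 1)
  clear (0,1): R0 −= (4/3)R1 → (1, 0, 7/3, -8/3)
  clear (2,1): R2 −= (-1/3)R1 → (0, 0, 2/3, 11/3)
  clear (3,1): R3 −= (19/3)R1 → (0, 0, 22/3, -32/3)
pivot(2,2)=2/3: scale R2 → (0, 0, 1, 11/2)
  clear (0,2): R0 −= (7/3)R2 → (1, 0, 0, -31/2)
  clear (1,2): R1 −= (-1)R2 → (0, 1, 0, 13/2)
  clear (3,2): R3 −= (22/3)R2 → (0, 0, 0, -51)
pivot(3,3)=-51: scale R3 → (0, 0, 0, 1)
  clear (0,3): R0 −= (-31/2)R3 → (1, 0, 0, 0)
  clear (1,3): R1 −= (13/2)R3 → (0, 1, 0, 0)
  clear (2,3): R2 −= (11/2)R3 → (0, 0, 1, 0)

pivot columns: 0, 1, 2, 3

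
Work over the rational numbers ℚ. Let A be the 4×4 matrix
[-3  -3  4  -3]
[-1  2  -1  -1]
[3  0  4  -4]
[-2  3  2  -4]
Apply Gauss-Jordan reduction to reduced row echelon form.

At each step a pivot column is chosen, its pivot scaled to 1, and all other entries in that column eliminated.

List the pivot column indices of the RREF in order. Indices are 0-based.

[1] R0 /= -3  ⇒  (1, 1, -4/3, 1)
     R1 -= -1·R0  ⇒  (0, 3, -7/3, 0)
     R2 -= 3·R0  ⇒  (0, -3, 8, -7)
     R3 -= -2·R0  ⇒  (0, 5, -2/3, -2)
[2] R1 /= 3  ⇒  (0, 1, -7/9, 0)
     R0 -= 1·R1  ⇒  (1, 0, -5/9, 1)
     R2 -= -3·R1  ⇒  (0, 0, 17/3, -7)
     R3 -= 5·R1  ⇒  (0, 0, 29/9, -2)
[3] R2 /= 17/3  ⇒  (0, 0, 1, -21/17)
     R0 -= -5/9·R2  ⇒  (1, 0, 0, 16/51)
     R1 -= -7/9·R2  ⇒  (0, 1, 0, -49/51)
     R3 -= 29/9·R2  ⇒  (0, 0, 0, 101/51)
[4] R3 /= 101/51  ⇒  (0, 0, 0, 1)
     R0 -= 16/51·R3  ⇒  (1, 0, 0, 0)
     R1 -= -49/51·R3  ⇒  (0, 1, 0, 0)
     R2 -= -21/17·R3  ⇒  (0, 0, 1, 0)

pivot columns: 0, 1, 2, 3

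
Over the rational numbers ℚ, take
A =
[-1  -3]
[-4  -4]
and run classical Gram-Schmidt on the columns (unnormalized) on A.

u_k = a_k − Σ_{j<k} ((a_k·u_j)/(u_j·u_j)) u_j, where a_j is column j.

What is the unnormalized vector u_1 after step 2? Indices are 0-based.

Step 1: u_0 = a_0 = (-1, -4).
Step 2: u_1 = a_1 − (19/17)·u_0 = (-32/17, 8/17).

u_1 = (-32/17, 8/17)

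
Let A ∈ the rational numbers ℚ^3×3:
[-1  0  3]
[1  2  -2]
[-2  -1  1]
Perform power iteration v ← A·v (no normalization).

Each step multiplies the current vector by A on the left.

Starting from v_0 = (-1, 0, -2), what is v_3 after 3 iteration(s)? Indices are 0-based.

v_0 = (-1, 0, -2).
v_1 = A·v_0 = (-5, 3, 0).
v_2 = A·v_1 = (5, 1, 7).
v_3 = A·v_2 = (16, -7, -4).

v_3 = (16, -7, -4)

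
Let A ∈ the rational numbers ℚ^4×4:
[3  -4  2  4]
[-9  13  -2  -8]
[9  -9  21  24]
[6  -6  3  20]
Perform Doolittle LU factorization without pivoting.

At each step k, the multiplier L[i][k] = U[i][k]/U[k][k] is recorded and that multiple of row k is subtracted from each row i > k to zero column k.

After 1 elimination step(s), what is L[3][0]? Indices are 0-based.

Step 1: pivot at (0,0) is 3.
  row1 ← row1 − (-3)·row0  ⇒  L[1][0]=-3, U row1=(0, 1, 4, 4)
  row2 ← row2 − (3)·row0  ⇒  L[2][0]=3, U row2=(0, 3, 15, 12)
  row3 ← row3 − (2)·row0  ⇒  L[3][0]=2, U row3=(0, 2, -1, 12)

L[3][0] = 2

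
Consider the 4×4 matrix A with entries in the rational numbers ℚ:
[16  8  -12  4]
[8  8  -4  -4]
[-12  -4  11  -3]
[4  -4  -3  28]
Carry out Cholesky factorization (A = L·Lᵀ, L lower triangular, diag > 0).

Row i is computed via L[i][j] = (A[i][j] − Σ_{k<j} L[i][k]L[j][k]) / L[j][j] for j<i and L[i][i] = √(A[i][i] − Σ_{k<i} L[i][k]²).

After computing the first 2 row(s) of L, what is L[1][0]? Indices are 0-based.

Step 1: L[0][0] = √(16) = 4.
  L[1][0] = (8) / L[0][0] = 2.
Step 2: L[1][1] = √(4) = 2.

L[1][0] = 2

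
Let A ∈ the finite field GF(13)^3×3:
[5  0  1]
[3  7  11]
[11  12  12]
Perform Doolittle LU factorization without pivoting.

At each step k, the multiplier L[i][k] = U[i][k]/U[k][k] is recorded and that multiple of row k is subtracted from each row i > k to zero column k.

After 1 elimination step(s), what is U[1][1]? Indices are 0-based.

U[1][1] = 7

Step 1: pivot at (0,0) is 5.
  row1 ← row1 − (11)·row0  ⇒  L[1][0]=11, U row1=(0, 7, 0)
  row2 ← row2 − (10)·row0  ⇒  L[2][0]=10, U row2=(0, 12, 2)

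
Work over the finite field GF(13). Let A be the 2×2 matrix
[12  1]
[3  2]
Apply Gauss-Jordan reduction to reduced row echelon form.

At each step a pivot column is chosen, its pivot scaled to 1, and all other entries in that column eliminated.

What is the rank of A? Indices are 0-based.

rank = 2

pivot(0,0)=12: scale R0 → (1, 12)
  clear (1,0): R1 −= (3)R0 → (0, 5)
pivot(1,1)=5: scale R1 → (0, 1)
  clear (0,1): R0 −= (12)R1 → (1, 0)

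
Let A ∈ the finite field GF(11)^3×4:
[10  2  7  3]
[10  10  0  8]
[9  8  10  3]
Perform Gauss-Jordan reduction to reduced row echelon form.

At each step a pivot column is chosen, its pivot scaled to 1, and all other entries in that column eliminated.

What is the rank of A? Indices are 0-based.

rank = 3

pivot(0,0)=10: scale R0 → (1, 9, 4, 8)
  clear (1,0): R1 −= (10)R0 → (0, 8, 4, 5)
  clear (2,0): R2 −= (9)R0 → (0, 4, 7, 8)
pivot(1,1)=8: scale R1 → (0, 1, 6, 2)
  clear (0,1): R0 −= (9)R1 → (1, 0, 5, 1)
  clear (2,1): R2 −= (4)R1 → (0, 0, 5, 0)
pivot(2,2)=5: scale R2 → (0, 0, 1, 0)
  clear (0,2): R0 −= (5)R2 → (1, 0, 0, 1)
  clear (1,2): R1 −= (6)R2 → (0, 1, 0, 2)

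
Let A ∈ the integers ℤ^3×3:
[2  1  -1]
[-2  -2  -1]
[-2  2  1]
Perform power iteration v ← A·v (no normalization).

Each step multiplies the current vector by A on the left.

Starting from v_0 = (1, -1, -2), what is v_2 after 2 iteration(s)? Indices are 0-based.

v_2 = (14, -4, -8)

v_0 = (1, -1, -2).
v_1 = A·v_0 = (3, 2, -6).
v_2 = A·v_1 = (14, -4, -8).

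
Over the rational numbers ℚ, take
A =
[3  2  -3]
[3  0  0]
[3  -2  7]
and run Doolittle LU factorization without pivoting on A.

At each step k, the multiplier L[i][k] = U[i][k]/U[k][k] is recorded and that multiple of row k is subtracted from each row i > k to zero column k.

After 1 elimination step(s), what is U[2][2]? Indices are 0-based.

k=0: U[0][0]=3
  eliminate (1,0): mult=1, new row 1: (0, -2, 3); set L[1][0]=1
  eliminate (2,0): mult=1, new row 2: (0, -4, 10); set L[2][0]=1

U[2][2] = 10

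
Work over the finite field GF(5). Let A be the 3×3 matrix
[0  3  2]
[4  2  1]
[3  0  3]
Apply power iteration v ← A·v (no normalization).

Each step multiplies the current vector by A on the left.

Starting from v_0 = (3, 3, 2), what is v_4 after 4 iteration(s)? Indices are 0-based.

v_0 = (3, 3, 2).
v_1 = A·v_0 = (3, 0, 0).
v_2 = A·v_1 = (0, 2, 4).
v_3 = A·v_2 = (4, 3, 2).
v_4 = A·v_3 = (3, 4, 3).

v_4 = (3, 4, 3)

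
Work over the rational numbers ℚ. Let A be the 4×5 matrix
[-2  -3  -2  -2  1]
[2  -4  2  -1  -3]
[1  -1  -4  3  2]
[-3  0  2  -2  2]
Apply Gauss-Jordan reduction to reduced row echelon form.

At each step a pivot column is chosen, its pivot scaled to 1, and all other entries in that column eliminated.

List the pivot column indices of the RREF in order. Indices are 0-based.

pivot columns: 0, 1, 2, 3

pivot(0,0)=-2: scale R0 → (1, 3/2, 1, 1, -1/2)
  clear (1,0): R1 −= (2)R0 → (0, -7, 0, -3, -2)
  clear (2,0): R2 −= (1)R0 → (0, -5/2, -5, 2, 5/2)
  clear (3,0): R3 −= (-3)R0 → (0, 9/2, 5, 1, 1/2)
pivot(1,1)=-7: scale R1 → (0, 1, 0, 3/7, 2/7)
  clear (0,1): R0 −= (3/2)R1 → (1, 0, 1, 5/14, -13/14)
  clear (2,1): R2 −= (-5/2)R1 → (0, 0, -5, 43/14, 45/14)
  clear (3,1): R3 −= (9/2)R1 → (0, 0, 5, -13/14, -11/14)
pivot(2,2)=-5: scale R2 → (0, 0, 1, -43/70, -9/14)
  clear (0,2): R0 −= (1)R2 → (1, 0, 0, 34/35, -2/7)
  clear (3,2): R3 −= (5)R2 → (0, 0, 0, 15/7, 17/7)
pivot(3,3)=15/7: scale R3 → (0, 0, 0, 1, 17/15)
  clear (0,3): R0 −= (34/35)R3 → (1, 0, 0, 0, -104/75)
  clear (1,3): R1 −= (3/7)R3 → (0, 1, 0, 0, -1/5)
  clear (2,3): R2 −= (-43/70)R3 → (0, 0, 1, 0, 4/75)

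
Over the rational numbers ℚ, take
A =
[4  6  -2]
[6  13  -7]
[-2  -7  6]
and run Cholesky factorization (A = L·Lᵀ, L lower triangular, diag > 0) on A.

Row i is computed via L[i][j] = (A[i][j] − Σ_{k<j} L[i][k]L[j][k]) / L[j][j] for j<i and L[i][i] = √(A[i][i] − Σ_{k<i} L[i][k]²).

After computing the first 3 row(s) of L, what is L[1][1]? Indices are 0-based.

L[1][1] = 2

Step 1: L[0][0] = √(4) = 2.
  L[1][0] = (6) / L[0][0] = 3.
Step 2: L[1][1] = √(4) = 2.
  L[2][0] = (-2) / L[0][0] = -1.
  L[2][1] = (-4) / L[1][1] = -2.
Step 3: L[2][2] = √(1) = 1.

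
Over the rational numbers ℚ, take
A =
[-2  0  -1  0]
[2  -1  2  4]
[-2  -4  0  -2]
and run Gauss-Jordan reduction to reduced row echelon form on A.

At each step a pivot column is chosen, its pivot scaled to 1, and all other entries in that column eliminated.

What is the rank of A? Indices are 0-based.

step 1: normalize row 0 (÷-2) = (1, 0, 1/2, 0)
  row 1: subtract 2×row0 = (0, -1, 1, 4)
  row 2: subtract -2×row0 = (0, -4, 1, -2)
step 2: normalize row 1 (÷-1) = (0, 1, -1, -4)
  row 2: subtract -4×row1 = (0, 0, -3, -18)
step 3: normalize row 2 (÷-3) = (0, 0, 1, 6)
  row 0: subtract 1/2×row2 = (1, 0, 0, -3)
  row 1: subtract -1×row2 = (0, 1, 0, 2)

rank = 3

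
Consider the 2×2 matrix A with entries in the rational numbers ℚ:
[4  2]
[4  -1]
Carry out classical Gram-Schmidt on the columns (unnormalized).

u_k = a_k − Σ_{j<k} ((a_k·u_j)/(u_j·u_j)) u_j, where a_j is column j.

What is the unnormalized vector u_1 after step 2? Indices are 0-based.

Step 1: u_0 = a_0 = (4, 4).
Step 2: u_1 = a_1 − (1/8)·u_0 = (3/2, -3/2).

u_1 = (3/2, -3/2)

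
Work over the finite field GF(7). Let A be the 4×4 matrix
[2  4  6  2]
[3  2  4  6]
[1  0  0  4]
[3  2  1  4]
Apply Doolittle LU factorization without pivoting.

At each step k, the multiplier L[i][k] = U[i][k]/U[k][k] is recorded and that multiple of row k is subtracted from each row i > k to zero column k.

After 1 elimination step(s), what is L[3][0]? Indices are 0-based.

[col 0] pivot 2
  R1 -= 5*R0 → (0, 3, 2, 3)  (L[1][0] := 5)
  R2 -= 4*R0 → (0, 5, 4, 3)  (L[2][0] := 4)
  R3 -= 5*R0 → (0, 3, 6, 1)  (L[3][0] := 5)

L[3][0] = 5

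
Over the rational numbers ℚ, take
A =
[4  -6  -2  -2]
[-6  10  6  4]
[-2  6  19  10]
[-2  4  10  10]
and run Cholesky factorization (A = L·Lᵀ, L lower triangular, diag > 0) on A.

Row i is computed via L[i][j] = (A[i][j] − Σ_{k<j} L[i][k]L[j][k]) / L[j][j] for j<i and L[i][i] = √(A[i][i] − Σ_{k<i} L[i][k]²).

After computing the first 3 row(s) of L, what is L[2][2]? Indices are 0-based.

Step 1: L[0][0] = √(4) = 2.
  L[1][0] = (-6) / L[0][0] = -3.
Step 2: L[1][1] = √(1) = 1.
  L[2][0] = (-2) / L[0][0] = -1.
  L[2][1] = (3) / L[1][1] = 3.
Step 3: L[2][2] = √(9) = 3.

L[2][2] = 3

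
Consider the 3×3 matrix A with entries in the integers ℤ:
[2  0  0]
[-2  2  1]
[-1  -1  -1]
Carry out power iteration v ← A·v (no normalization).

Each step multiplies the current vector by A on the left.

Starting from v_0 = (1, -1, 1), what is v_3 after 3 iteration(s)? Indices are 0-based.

v_0 = (1, -1, 1).
v_1 = A·v_0 = (2, -3, -1).
v_2 = A·v_1 = (4, -11, 2).
v_3 = A·v_2 = (8, -28, 5).

v_3 = (8, -28, 5)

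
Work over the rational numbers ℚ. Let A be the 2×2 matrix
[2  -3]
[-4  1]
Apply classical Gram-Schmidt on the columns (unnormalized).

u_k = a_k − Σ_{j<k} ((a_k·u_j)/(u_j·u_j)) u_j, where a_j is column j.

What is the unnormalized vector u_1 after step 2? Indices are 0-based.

u_1 = (-2, -1)

Step 1: u_0 = a_0 = (2, -4).
Step 2: u_1 = a_1 − (-1/2)·u_0 = (-2, -1).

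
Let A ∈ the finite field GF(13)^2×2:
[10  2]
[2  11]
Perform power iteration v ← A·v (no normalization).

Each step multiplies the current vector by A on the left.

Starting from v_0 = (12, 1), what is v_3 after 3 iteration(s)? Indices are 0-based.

v_0 = (12, 1).
v_1 = A·v_0 = (5, 9).
v_2 = A·v_1 = (3, 5).
v_3 = A·v_2 = (1, 9).

v_3 = (1, 9)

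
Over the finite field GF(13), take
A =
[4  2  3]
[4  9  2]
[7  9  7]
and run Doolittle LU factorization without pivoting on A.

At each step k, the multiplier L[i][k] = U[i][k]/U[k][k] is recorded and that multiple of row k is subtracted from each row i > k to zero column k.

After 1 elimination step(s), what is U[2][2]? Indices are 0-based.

Step 1: pivot at (0,0) is 4.
  row1 ← row1 − (1)·row0  ⇒  L[1][0]=1, U row1=(0, 7, 12)
  row2 ← row2 − (5)·row0  ⇒  L[2][0]=5, U row2=(0, 12, 5)

U[2][2] = 5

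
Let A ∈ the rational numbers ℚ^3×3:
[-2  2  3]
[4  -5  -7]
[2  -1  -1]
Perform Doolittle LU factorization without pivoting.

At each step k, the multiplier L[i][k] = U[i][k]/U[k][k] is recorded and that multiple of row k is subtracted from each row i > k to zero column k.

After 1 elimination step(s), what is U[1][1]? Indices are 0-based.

[col 0] pivot -2
  R1 -= -2*R0 → (0, -1, -1)  (L[1][0] := -2)
  R2 -= -1*R0 → (0, 1, 2)  (L[2][0] := -1)

U[1][1] = -1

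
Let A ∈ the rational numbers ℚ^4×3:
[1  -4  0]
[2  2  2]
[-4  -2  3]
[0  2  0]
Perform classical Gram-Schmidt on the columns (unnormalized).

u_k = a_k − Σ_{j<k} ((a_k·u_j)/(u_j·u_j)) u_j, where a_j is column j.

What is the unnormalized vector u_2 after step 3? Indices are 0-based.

Step 1: u_0 = a_0 = (1, 2, -4, 0).
Step 2: u_1 = a_1 − (8/21)·u_0 = (-92/21, 26/21, -10/21, 2).
Step 3: u_2 = a_2 − (-8/21)·u_0 − (11/262)·u_1 = (74/131, 355/131, 196/131, -11/131).

u_2 = (74/131, 355/131, 196/131, -11/131)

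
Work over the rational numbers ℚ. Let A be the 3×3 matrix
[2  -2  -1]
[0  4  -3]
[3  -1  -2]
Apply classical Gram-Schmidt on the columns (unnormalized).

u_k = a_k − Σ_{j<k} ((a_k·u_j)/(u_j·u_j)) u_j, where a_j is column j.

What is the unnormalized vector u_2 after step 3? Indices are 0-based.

Step 1: u_0 = a_0 = (2, 0, 3).
Step 2: u_1 = a_1 − (-7/13)·u_0 = (-12/13, 4, 8/13).
Step 3: u_2 = a_2 − (-8/13)·u_0 − (-5/7)·u_1 = (-3/7, -1/7, 2/7).

u_2 = (-3/7, -1/7, 2/7)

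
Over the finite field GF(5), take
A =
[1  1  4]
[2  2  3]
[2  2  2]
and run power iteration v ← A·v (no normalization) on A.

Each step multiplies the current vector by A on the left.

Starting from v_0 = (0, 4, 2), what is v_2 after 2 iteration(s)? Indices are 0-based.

v_2 = (4, 3, 1)

v_0 = (0, 4, 2).
v_1 = A·v_0 = (2, 4, 2).
v_2 = A·v_1 = (4, 3, 1).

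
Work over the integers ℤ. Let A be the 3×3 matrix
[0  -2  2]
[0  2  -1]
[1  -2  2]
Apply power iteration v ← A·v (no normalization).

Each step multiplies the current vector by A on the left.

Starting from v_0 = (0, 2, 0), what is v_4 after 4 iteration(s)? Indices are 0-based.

v_4 = (-248, 168, -312)

v_0 = (0, 2, 0).
v_1 = A·v_0 = (-4, 4, -4).
v_2 = A·v_1 = (-16, 12, -20).
v_3 = A·v_2 = (-64, 44, -80).
v_4 = A·v_3 = (-248, 168, -312).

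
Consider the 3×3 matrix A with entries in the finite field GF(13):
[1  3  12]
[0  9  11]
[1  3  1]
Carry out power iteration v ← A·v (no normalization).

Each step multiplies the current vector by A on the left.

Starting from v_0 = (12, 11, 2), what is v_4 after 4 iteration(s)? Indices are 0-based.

v_0 = (12, 11, 2).
v_1 = A·v_0 = (4, 4, 8).
v_2 = A·v_1 = (8, 7, 11).
v_3 = A·v_2 = (5, 2, 1).
v_4 = A·v_3 = (10, 3, 12).

v_4 = (10, 3, 12)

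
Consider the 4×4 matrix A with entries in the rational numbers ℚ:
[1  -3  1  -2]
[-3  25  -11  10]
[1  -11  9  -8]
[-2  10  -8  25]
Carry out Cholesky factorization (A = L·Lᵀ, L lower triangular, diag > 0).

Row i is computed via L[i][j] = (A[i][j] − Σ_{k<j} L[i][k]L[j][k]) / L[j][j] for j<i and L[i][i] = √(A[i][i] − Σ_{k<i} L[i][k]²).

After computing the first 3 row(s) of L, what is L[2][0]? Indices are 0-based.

Step 1: L[0][0] = √(1) = 1.
  L[1][0] = (-3) / L[0][0] = -3.
Step 2: L[1][1] = √(16) = 4.
  L[2][0] = (1) / L[0][0] = 1.
  L[2][1] = (-8) / L[1][1] = -2.
Step 3: L[2][2] = √(4) = 2.

L[2][0] = 1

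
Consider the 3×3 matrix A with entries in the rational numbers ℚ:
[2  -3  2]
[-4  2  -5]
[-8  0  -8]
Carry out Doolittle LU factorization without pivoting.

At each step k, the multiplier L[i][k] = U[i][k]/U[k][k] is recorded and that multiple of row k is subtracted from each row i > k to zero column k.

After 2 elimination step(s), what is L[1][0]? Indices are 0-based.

L[1][0] = -2

[col 0] pivot 2
  R1 -= -2*R0 → (0, -4, -1)  (L[1][0] := -2)
  R2 -= -4*R0 → (0, -12, 0)  (L[2][0] := -4)
[col 1] pivot -4
  R2 -= 3*R1 → (0, 0, 3)  (L[2][1] := 3)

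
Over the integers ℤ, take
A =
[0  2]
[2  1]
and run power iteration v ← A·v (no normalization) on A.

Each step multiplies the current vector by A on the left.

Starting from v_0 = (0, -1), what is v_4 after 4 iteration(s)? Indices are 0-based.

v_0 = (0, -1).
v_1 = A·v_0 = (-2, -1).
v_2 = A·v_1 = (-2, -5).
v_3 = A·v_2 = (-10, -9).
v_4 = A·v_3 = (-18, -29).

v_4 = (-18, -29)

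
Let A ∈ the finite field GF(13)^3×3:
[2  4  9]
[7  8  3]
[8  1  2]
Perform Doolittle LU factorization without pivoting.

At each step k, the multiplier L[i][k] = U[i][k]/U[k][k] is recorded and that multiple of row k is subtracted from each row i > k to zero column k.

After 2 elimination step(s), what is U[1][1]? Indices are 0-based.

U[1][1] = 7

k=0: U[0][0]=2
  eliminate (1,0): mult=10, new row 1: (0, 7, 4); set L[1][0]=10
  eliminate (2,0): mult=4, new row 2: (0, 11, 5); set L[2][0]=4
k=1: U[1][1]=7
  eliminate (2,1): mult=9, new row 2: (0, 0, 8); set L[2][1]=9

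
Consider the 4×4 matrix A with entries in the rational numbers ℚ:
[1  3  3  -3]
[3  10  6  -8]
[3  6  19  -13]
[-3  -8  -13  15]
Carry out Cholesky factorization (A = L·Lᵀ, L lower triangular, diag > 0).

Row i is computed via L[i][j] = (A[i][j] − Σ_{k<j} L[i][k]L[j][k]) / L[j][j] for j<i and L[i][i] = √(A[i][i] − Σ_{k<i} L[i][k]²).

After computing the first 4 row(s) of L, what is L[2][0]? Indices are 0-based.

Step 1: L[0][0] = √(1) = 1.
  L[1][0] = (3) / L[0][0] = 3.
Step 2: L[1][1] = √(1) = 1.
  L[2][0] = (3) / L[0][0] = 3.
  L[2][1] = (-3) / L[1][1] = -3.
Step 3: L[2][2] = √(1) = 1.
  L[3][0] = (-3) / L[0][0] = -3.
  L[3][1] = (1) / L[1][1] = 1.
  L[3][2] = (-1) / L[2][2] = -1.
Step 4: L[3][3] = √(4) = 2.

L[2][0] = 3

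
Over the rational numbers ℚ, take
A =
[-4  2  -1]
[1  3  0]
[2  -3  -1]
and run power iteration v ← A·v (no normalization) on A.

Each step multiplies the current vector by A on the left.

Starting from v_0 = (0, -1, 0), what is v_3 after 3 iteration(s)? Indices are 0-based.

v_0 = (0, -1, 0).
v_1 = A·v_0 = (-2, -3, 3).
v_2 = A·v_1 = (-1, -11, 2).
v_3 = A·v_2 = (-20, -34, 29).

v_3 = (-20, -34, 29)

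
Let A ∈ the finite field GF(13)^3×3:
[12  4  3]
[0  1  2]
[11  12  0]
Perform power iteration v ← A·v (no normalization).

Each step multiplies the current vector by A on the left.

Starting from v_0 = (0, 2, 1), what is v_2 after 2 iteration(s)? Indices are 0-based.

v_0 = (0, 2, 1).
v_1 = A·v_0 = (11, 4, 11).
v_2 = A·v_1 = (12, 0, 0).

v_2 = (12, 0, 0)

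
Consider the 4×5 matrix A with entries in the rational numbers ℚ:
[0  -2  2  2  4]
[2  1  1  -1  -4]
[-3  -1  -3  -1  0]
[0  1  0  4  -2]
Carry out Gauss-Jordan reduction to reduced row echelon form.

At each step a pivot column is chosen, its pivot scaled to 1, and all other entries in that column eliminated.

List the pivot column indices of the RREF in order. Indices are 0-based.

pivot columns: 0, 1, 2, 3

[1] R0 <-> R1
[1] R0 /= 2  ⇒  (1, 1/2, 1/2, -1/2, -2)
     R2 -= -3·R0  ⇒  (0, 1/2, -3/2, -5/2, -6)
[2] R1 /= -2  ⇒  (0, 1, -1, -1, -2)
     R0 -= 1/2·R1  ⇒  (1, 0, 1, 0, -1)
     R2 -= 1/2·R1  ⇒  (0, 0, -1, -2, -5)
     R3 -= 1·R1  ⇒  (0, 0, 1, 5, 0)
[3] R2 /= -1  ⇒  (0, 0, 1, 2, 5)
     R0 -= 1·R2  ⇒  (1, 0, 0, -2, -6)
     R1 -= -1·R2  ⇒  (0, 1, 0, 1, 3)
     R3 -= 1·R2  ⇒  (0, 0, 0, 3, -5)
[4] R3 /= 3  ⇒  (0, 0, 0, 1, -5/3)
     R0 -= -2·R3  ⇒  (1, 0, 0, 0, -28/3)
     R1 -= 1·R3  ⇒  (0, 1, 0, 0, 14/3)
     R2 -= 2·R3  ⇒  (0, 0, 1, 0, 25/3)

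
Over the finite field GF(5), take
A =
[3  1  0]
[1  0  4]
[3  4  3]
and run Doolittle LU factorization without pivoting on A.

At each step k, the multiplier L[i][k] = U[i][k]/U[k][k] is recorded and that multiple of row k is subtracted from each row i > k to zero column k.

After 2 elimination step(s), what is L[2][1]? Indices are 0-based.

Step 1: pivot at (0,0) is 3.
  row1 ← row1 − (2)·row0  ⇒  L[1][0]=2, U row1=(0, 3, 4)
  row2 ← row2 − (1)·row0  ⇒  L[2][0]=1, U row2=(0, 3, 3)
Step 2: pivot at (1,1) is 3.
  row2 ← row2 − (1)·row1  ⇒  L[2][1]=1, U row2=(0, 0, 4)

L[2][1] = 1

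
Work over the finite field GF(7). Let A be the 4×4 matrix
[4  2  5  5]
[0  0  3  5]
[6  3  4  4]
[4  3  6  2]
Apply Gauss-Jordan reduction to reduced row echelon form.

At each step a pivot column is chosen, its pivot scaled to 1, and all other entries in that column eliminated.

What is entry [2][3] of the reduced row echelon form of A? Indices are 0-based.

M[2][3] = 4

[1] R0 /= 4  ⇒  (1, 4, 3, 3)
     R2 -= 6·R0  ⇒  (0, 0, 0, 0)
     R3 -= 4·R0  ⇒  (0, 1, 1, 4)
[2] R1 <-> R3
[2] R1 /= 1  ⇒  (0, 1, 1, 4)
     R0 -= 4·R1  ⇒  (1, 0, 6, 1)
[3] R2 <-> R3
[3] R2 /= 3  ⇒  (0, 0, 1, 4)
     R0 -= 6·R2  ⇒  (1, 0, 0, 5)
     R1 -= 1·R2  ⇒  (0, 1, 0, 0)
column 3 empty below row 3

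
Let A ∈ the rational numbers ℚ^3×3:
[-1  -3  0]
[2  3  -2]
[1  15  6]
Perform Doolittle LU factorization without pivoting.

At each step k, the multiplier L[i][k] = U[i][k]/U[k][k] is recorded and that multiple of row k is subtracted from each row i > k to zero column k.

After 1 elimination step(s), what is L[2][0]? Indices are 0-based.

[col 0] pivot -1
  R1 -= -2*R0 → (0, -3, -2)  (L[1][0] := -2)
  R2 -= -1*R0 → (0, 12, 6)  (L[2][0] := -1)

L[2][0] = -1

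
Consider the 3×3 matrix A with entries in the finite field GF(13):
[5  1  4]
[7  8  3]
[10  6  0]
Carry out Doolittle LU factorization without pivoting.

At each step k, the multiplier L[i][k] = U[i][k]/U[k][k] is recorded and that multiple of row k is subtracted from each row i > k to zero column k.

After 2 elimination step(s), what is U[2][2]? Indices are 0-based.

Step 1: pivot at (0,0) is 5.
  row1 ← row1 − (4)·row0  ⇒  L[1][0]=4, U row1=(0, 4, 0)
  row2 ← row2 − (2)·row0  ⇒  L[2][0]=2, U row2=(0, 4, 5)
Step 2: pivot at (1,1) is 4.
  row2 ← row2 − (1)·row1  ⇒  L[2][1]=1, U row2=(0, 0, 5)

U[2][2] = 5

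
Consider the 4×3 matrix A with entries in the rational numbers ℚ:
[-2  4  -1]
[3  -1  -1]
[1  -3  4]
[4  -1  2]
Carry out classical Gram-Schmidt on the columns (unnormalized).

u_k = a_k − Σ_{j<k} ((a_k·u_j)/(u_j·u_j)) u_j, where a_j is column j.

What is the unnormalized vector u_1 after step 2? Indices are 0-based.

Step 1: u_0 = a_0 = (-2, 3, 1, 4).
Step 2: u_1 = a_1 − (-3/5)·u_0 = (14/5, 4/5, -12/5, 7/5).

u_1 = (14/5, 4/5, -12/5, 7/5)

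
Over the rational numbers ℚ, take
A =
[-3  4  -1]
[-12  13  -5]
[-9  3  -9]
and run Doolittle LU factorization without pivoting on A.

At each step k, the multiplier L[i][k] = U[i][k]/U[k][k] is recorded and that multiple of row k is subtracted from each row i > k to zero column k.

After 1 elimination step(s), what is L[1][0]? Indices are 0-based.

k=0: U[0][0]=-3
  eliminate (1,0): mult=4, new row 1: (0, -3, -1); set L[1][0]=4
  eliminate (2,0): mult=3, new row 2: (0, -9, -6); set L[2][0]=3

L[1][0] = 4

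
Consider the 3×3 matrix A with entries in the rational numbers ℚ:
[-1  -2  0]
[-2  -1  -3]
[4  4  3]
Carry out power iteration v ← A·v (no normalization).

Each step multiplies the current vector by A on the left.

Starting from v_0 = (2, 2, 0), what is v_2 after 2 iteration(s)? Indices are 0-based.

v_0 = (2, 2, 0).
v_1 = A·v_0 = (-6, -6, 16).
v_2 = A·v_1 = (18, -30, 0).

v_2 = (18, -30, 0)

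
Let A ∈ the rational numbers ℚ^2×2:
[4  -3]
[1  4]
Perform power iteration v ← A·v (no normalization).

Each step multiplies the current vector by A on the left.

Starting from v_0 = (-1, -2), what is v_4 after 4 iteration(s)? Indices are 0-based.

v_4 = (1271, -162)

v_0 = (-1, -2).
v_1 = A·v_0 = (2, -9).
v_2 = A·v_1 = (35, -34).
v_3 = A·v_2 = (242, -101).
v_4 = A·v_3 = (1271, -162).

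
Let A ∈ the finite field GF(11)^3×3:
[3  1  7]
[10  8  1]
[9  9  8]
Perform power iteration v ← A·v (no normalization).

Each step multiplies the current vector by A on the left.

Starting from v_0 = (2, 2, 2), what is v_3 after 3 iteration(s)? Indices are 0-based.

v_3 = (4, 3, 5)

v_0 = (2, 2, 2).
v_1 = A·v_0 = (0, 5, 8).
v_2 = A·v_1 = (6, 4, 10).
v_3 = A·v_2 = (4, 3, 5).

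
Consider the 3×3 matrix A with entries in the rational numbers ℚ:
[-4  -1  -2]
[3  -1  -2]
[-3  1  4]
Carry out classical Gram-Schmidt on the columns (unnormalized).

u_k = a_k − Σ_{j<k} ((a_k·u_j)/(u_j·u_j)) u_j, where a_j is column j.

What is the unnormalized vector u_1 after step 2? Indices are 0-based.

Step 1: u_0 = a_0 = (-4, 3, -3).
Step 2: u_1 = a_1 − (-1/17)·u_0 = (-21/17, -14/17, 14/17).

u_1 = (-21/17, -14/17, 14/17)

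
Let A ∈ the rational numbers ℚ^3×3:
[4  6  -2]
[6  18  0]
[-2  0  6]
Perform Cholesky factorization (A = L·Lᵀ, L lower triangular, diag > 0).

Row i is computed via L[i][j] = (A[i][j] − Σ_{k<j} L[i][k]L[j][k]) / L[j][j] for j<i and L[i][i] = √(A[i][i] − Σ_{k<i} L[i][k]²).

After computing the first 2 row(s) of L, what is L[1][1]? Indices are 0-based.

L[1][1] = 3

Step 1: L[0][0] = √(4) = 2.
  L[1][0] = (6) / L[0][0] = 3.
Step 2: L[1][1] = √(9) = 3.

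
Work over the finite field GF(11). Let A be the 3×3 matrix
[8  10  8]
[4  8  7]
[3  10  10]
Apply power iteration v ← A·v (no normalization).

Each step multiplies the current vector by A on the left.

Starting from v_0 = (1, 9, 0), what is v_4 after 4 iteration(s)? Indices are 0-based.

v_0 = (1, 9, 0).
v_1 = A·v_0 = (10, 10, 5).
v_2 = A·v_1 = (0, 1, 4).
v_3 = A·v_2 = (9, 3, 6).
v_4 = A·v_3 = (7, 3, 7).

v_4 = (7, 3, 7)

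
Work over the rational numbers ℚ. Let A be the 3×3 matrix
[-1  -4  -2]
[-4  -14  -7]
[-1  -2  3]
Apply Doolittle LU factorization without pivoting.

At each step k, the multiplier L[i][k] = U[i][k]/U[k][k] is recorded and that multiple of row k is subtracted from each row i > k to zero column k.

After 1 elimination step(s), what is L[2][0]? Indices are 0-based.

L[2][0] = 1

[col 0] pivot -1
  R1 -= 4*R0 → (0, 2, 1)  (L[1][0] := 4)
  R2 -= 1*R0 → (0, 2, 5)  (L[2][0] := 1)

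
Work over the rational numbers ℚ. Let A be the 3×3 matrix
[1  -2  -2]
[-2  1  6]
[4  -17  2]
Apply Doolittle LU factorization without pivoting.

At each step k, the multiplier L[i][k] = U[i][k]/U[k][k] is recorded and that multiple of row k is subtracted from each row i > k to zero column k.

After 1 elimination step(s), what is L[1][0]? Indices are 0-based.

Step 1: pivot at (0,0) is 1.
  row1 ← row1 − (-2)·row0  ⇒  L[1][0]=-2, U row1=(0, -3, 2)
  row2 ← row2 − (4)·row0  ⇒  L[2][0]=4, U row2=(0, -9, 10)

L[1][0] = -2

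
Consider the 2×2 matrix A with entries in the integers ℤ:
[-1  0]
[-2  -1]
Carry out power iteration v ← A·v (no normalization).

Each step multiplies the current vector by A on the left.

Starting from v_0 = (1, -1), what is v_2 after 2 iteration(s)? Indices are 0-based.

v_2 = (1, 3)

v_0 = (1, -1).
v_1 = A·v_0 = (-1, -1).
v_2 = A·v_1 = (1, 3).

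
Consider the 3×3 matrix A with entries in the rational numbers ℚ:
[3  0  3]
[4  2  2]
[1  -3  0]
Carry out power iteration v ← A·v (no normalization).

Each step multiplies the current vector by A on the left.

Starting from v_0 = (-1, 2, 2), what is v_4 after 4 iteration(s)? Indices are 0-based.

v_4 = (-279, -420, 99)

v_0 = (-1, 2, 2).
v_1 = A·v_0 = (3, 4, -7).
v_2 = A·v_1 = (-12, 6, -9).
v_3 = A·v_2 = (-63, -54, -30).
v_4 = A·v_3 = (-279, -420, 99).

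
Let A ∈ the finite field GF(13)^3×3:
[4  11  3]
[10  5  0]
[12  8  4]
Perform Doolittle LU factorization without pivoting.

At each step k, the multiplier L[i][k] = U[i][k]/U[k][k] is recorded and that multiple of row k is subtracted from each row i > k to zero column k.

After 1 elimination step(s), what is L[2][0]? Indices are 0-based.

L[2][0] = 3

k=0: U[0][0]=4
  eliminate (1,0): mult=9, new row 1: (0, 10, 12); set L[1][0]=9
  eliminate (2,0): mult=3, new row 2: (0, 1, 8); set L[2][0]=3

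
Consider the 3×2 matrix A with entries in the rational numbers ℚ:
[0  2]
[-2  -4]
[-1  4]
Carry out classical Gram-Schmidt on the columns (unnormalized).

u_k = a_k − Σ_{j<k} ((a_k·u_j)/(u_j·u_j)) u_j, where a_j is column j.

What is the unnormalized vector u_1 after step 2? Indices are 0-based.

u_1 = (2, -12/5, 24/5)

Step 1: u_0 = a_0 = (0, -2, -1).
Step 2: u_1 = a_1 − (4/5)·u_0 = (2, -12/5, 24/5).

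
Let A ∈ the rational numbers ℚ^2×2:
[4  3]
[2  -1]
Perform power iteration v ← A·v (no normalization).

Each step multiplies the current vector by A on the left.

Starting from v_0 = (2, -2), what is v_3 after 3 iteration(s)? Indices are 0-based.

v_0 = (2, -2).
v_1 = A·v_0 = (2, 6).
v_2 = A·v_1 = (26, -2).
v_3 = A·v_2 = (98, 54).

v_3 = (98, 54)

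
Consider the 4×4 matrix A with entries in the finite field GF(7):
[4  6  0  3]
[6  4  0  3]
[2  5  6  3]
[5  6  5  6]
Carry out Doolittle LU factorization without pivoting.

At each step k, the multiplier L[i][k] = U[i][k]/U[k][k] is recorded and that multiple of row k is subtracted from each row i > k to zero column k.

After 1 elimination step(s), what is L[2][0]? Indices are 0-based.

Step 1: pivot at (0,0) is 4.
  row1 ← row1 − (5)·row0  ⇒  L[1][0]=5, U row1=(0, 2, 0, 2)
  row2 ← row2 − (4)·row0  ⇒  L[2][0]=4, U row2=(0, 2, 6, 5)
  row3 ← row3 − (3)·row0  ⇒  L[3][0]=3, U row3=(0, 2, 5, 4)

L[2][0] = 4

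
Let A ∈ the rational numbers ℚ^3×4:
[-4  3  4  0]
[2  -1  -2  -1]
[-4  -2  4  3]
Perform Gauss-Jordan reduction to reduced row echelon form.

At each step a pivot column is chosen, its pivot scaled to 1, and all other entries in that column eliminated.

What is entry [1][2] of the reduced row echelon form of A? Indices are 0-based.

M[1][2] = 0

pivot(0,0)=-4: scale R0 → (1, -3/4, -1, 0)
  clear (1,0): R1 −= (2)R0 → (0, 1/2, 0, -1)
  clear (2,0): R2 −= (-4)R0 → (0, -5, 0, 3)
pivot(1,1)=1/2: scale R1 → (0, 1, 0, -2)
  clear (0,1): R0 −= (-3/4)R1 → (1, 0, -1, -3/2)
  clear (2,1): R2 −= (-5)R1 → (0, 0, 0, -7)
col 2: no nonzero at/below row 2; advance.
pivot(2,3)=-7: scale R2 → (0, 0, 0, 1)
  clear (0,3): R0 −= (-3/2)R2 → (1, 0, -1, 0)
  clear (1,3): R1 −= (-2)R2 → (0, 1, 0, 0)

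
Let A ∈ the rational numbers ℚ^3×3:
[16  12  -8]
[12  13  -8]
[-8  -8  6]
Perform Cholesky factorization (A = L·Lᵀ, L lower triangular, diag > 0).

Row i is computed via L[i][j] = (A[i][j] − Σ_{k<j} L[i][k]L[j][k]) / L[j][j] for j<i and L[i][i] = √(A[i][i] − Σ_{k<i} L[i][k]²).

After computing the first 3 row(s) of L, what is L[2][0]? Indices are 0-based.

L[2][0] = -2

Step 1: L[0][0] = √(16) = 4.
  L[1][0] = (12) / L[0][0] = 3.
Step 2: L[1][1] = √(4) = 2.
  L[2][0] = (-8) / L[0][0] = -2.
  L[2][1] = (-2) / L[1][1] = -1.
Step 3: L[2][2] = √(1) = 1.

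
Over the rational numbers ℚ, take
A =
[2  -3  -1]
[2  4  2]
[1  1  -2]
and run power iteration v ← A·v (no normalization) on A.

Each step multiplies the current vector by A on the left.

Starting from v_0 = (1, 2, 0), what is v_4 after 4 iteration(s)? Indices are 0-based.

v_4 = (-599, -118, -120)

v_0 = (1, 2, 0).
v_1 = A·v_0 = (-4, 10, 3).
v_2 = A·v_1 = (-41, 38, 0).
v_3 = A·v_2 = (-196, 70, -3).
v_4 = A·v_3 = (-599, -118, -120).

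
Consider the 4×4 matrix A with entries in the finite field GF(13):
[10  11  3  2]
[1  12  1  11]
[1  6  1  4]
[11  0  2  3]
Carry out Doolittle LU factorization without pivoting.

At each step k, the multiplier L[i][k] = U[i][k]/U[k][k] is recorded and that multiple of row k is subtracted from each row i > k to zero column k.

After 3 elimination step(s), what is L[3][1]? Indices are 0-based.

Step 1: pivot at (0,0) is 10.
  row1 ← row1 − (4)·row0  ⇒  L[1][0]=4, U row1=(0, 7, 2, 3)
  row2 ← row2 − (4)·row0  ⇒  L[2][0]=4, U row2=(0, 1, 2, 9)
  row3 ← row3 − (5)·row0  ⇒  L[3][0]=5, U row3=(0, 10, 0, 6)
Step 2: pivot at (1,1) is 7.
  row2 ← row2 − (2)·row1  ⇒  L[2][1]=2, U row2=(0, 0, 11, 3)
  row3 ← row3 − (7)·row1  ⇒  L[3][1]=7, U row3=(0, 0, 12, 11)
Step 3: pivot at (2,2) is 11.
  row3 ← row3 − (7)·row2  ⇒  L[3][2]=7, U row3=(0, 0, 0, 3)

L[3][1] = 7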